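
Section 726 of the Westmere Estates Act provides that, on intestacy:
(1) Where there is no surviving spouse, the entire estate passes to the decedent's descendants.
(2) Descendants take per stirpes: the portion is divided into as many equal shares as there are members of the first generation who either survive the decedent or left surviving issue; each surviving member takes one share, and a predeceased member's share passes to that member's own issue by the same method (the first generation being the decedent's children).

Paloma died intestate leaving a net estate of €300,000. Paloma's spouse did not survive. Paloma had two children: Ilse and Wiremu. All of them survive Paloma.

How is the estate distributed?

Ilse: €150,000; Wiremu: €150,000

The entire €300,000 passes to the descendants.
That amount (€300,000) is divided into 2 shares of €150,000: Ilse and Wiremu each take €150,000.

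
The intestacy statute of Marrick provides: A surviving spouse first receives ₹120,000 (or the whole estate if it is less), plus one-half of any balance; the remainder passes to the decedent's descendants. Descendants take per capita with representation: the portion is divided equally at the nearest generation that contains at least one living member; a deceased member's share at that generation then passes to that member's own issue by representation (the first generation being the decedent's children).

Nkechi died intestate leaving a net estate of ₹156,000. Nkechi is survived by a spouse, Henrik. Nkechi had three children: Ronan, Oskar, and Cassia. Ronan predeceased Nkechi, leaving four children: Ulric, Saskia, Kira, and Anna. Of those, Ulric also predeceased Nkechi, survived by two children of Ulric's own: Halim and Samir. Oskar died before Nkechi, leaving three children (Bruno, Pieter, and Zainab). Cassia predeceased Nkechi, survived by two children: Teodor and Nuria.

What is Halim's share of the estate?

Halim receives ₹1,000.

Henrik first takes ₹120,000, leaving a balance of ₹36,000. Henrik then takes one-half of the balance (₹18,000), for a total of ₹138,000. The remaining ₹18,000 passes to the descendants.
No child survives, so the initial division is made at the grandchildren's generation.
The descendants' portion (₹18,000) is divided into 9 shares of ₹2,000: Saskia, Kira, Anna, Bruno, Pieter, Zainab, Teodor, and Nuria each take ₹2,000; Ulric's ₹2,000 share passes to Ulric's issue.
Ulric's share (₹2,000) is divided into 2 shares of ₹1,000: Halim and Samir each take ₹1,000.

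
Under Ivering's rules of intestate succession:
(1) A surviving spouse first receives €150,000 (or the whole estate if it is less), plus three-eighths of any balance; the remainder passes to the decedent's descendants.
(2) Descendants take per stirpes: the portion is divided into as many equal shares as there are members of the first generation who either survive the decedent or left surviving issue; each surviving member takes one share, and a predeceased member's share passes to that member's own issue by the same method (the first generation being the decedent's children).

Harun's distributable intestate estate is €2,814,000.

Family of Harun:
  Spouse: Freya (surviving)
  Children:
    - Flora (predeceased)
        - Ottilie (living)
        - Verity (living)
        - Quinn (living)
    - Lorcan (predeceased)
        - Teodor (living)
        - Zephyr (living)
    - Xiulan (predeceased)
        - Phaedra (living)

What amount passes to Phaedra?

Freya first takes €150,000, leaving a balance of €2,664,000. Freya then takes three-eighths of the balance (€999,000), for a total of €1,149,000. The remaining €1,665,000 passes to the descendants.
The descendants' portion (€1,665,000) is divided into 3 shares of €555,000: Flora's €555,000 share passes to Flora's issue; Lorcan's €555,000 share passes to Lorcan's issue; Xiulan's €555,000 share passes to Xiulan's issue.
Flora's share (€555,000) is divided into 3 shares of €185,000: Ottilie, Verity, and Quinn each take €185,000.
Lorcan's share (€555,000) is divided into 2 shares of €277,500: Teodor and Zephyr each take €277,500.
Xiulan's share (€555,000) passes entirely to Phaedra.

Phaedra receives €555,000.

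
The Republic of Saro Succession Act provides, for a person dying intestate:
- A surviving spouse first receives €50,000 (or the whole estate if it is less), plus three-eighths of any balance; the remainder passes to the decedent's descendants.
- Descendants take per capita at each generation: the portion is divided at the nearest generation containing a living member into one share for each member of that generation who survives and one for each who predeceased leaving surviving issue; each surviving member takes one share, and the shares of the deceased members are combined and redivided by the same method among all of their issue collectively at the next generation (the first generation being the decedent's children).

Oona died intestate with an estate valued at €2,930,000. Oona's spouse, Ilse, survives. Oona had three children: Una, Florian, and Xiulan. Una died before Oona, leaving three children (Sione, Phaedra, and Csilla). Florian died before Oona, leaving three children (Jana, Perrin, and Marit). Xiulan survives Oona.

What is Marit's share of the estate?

Marit receives €200,000.

Ilse first takes €50,000, leaving a balance of €2,880,000. Ilse then takes three-eighths of the balance (€1,080,000), for a total of €1,130,000. The remaining €1,800,000 passes to the descendants.
The descendants' portion (€1,800,000) is divided at the children's generation into 3 shares of €600,000. Xiulan takes €600,000. The 2 shares of the deceased (Una and Florian) are combined into a pool of €1,200,000.
That pool (€1,200,000) is divided at the grandchildren's generation equally among Sione, Phaedra, Csilla, Jana, Perrin, and Marit: €200,000 each.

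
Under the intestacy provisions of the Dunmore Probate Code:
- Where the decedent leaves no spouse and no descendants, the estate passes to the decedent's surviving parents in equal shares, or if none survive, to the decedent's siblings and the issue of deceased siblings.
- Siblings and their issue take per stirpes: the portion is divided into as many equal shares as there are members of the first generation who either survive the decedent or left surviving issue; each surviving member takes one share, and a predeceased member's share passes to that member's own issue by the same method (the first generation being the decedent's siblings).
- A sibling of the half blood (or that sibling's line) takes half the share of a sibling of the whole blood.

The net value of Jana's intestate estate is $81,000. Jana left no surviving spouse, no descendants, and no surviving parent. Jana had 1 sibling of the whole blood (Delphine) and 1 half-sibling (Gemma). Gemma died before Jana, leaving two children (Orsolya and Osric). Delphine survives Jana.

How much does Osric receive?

The entire $81,000 passes to the siblings and their issue.
Counting each half-blood sibling's line as half a unit, there are 3/2 units in $81,000, so one unit is $54,000. Whole-blood lines (Delphine) take $54,000 each; half-blood lines (Gemma) take $27,000 each.
Gemma's share ($27,000) is divided into 2 shares of $13,500: Orsolya and Osric each take $13,500.

Osric receives $13,500.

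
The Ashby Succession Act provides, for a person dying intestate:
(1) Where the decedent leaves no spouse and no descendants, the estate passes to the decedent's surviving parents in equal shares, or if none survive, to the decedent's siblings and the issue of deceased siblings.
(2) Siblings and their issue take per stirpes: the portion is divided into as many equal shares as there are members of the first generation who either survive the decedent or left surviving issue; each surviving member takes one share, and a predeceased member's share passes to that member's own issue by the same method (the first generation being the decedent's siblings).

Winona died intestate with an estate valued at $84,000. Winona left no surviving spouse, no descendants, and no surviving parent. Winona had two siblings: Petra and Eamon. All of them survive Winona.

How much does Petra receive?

The entire $84,000 passes to the siblings and their issue.
That amount ($84,000) is divided into 2 shares of $42,000: Petra and Eamon each take $42,000.

Petra receives $42,000.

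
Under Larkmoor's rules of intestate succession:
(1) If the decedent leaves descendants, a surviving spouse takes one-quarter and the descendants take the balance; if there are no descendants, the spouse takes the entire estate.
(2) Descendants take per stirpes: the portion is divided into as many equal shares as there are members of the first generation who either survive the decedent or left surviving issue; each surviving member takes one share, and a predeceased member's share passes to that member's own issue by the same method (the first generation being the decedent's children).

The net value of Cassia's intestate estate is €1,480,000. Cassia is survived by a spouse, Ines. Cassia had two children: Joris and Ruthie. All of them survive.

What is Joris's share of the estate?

Ines takes one-quarter of €1,480,000 = €370,000. The remaining €1,110,000 passes to the descendants.
The descendants' portion (€1,110,000) is divided into 2 shares of €555,000: Joris and Ruthie each take €555,000.

Joris receives €555,000.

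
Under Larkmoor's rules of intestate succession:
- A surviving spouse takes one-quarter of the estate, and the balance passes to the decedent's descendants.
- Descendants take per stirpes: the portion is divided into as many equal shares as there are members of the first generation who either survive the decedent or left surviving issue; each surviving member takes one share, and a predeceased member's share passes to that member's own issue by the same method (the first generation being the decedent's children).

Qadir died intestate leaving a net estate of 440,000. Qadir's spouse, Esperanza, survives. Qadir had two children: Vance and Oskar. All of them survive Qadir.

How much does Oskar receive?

Esperanza takes one-quarter of 440,000 = 110,000. The remaining 330,000 passes to the descendants.
The descendants' portion (330,000) is divided into 2 shares of 165,000: Vance and Oskar each take 165,000.

Oskar receives 165,000.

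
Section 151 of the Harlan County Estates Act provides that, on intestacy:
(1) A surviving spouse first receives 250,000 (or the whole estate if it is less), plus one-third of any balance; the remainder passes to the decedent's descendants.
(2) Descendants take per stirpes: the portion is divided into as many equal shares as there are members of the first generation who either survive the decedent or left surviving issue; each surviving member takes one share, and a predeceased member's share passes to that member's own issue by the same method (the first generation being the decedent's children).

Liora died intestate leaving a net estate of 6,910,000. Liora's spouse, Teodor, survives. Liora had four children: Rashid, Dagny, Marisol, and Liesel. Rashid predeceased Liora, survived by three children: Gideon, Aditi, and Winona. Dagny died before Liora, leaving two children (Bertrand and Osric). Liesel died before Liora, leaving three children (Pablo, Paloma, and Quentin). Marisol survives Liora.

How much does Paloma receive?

Paloma receives 370,000.

Teodor first takes 250,000, leaving a balance of 6,660,000. Teodor then takes one-third of the balance (2,220,000), for a total of 2,470,000. The remaining 4,440,000 passes to the descendants.
The descendants' portion (4,440,000) is divided into 4 shares of 1,110,000: Marisol takes 1,110,000; Rashid's 1,110,000 share passes to Rashid's issue; Dagny's 1,110,000 share passes to Dagny's issue; Liesel's 1,110,000 share passes to Liesel's issue.
Rashid's share (1,110,000) is divided into 3 shares of 370,000: Gideon, Aditi, and Winona each take 370,000.
Dagny's share (1,110,000) is divided into 2 shares of 555,000: Bertrand and Osric each take 555,000.
Liesel's share (1,110,000) is divided into 3 shares of 370,000: Pablo, Paloma, and Quentin each take 370,000.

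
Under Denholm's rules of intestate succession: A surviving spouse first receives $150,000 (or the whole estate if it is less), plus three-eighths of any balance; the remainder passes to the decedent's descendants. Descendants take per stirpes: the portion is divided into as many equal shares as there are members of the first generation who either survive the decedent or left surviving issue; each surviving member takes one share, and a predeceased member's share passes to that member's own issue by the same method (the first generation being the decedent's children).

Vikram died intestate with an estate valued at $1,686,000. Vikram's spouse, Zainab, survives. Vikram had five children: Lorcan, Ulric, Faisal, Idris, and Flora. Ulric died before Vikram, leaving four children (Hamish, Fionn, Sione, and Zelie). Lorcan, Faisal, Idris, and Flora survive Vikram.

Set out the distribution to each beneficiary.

Zainab first takes $150,000, leaving a balance of $1,536,000. Zainab then takes three-eighths of the balance ($576,000), for a total of $726,000. The remaining $960,000 passes to the descendants.
The descendants' portion ($960,000) is divided into 5 shares of $192,000: Lorcan, Faisal, Idris, and Flora each take $192,000; Ulric's $192,000 share passes to Ulric's issue.
Ulric's share ($192,000) is divided into 4 shares of $48,000: Hamish, Fionn, Sione, and Zelie each take $48,000.

Zainab: $726,000; Lorcan: $192,000; Hamish: $48,000; Fionn: $48,000; Sione: $48,000; Zelie: $48,000; Faisal: $192,000; Idris: $192,000; Flora: $192,000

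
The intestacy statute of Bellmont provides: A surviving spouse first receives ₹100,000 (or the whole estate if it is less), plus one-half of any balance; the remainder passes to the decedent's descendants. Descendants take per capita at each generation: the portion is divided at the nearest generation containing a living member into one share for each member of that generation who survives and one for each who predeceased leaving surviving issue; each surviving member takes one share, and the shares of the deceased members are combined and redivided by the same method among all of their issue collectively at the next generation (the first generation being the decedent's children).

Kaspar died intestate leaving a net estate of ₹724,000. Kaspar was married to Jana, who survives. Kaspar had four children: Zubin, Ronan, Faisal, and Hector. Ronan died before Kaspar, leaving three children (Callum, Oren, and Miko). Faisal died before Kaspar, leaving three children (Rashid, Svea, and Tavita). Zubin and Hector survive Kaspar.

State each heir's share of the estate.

Jana first takes ₹100,000, leaving a balance of ₹624,000. Jana then takes one-half of the balance (₹312,000), for a total of ₹412,000. The remaining ₹312,000 passes to the descendants.
The descendants' portion (₹312,000) is divided at the children's generation into 4 shares of ₹78,000. Zubin and Hector each take ₹78,000. The 2 shares of the deceased (Ronan and Faisal) are combined into a pool of ₹156,000.
That pool (₹156,000) is divided at the grandchildren's generation equally among Callum, Oren, Miko, Rashid, Svea, and Tavita: ₹26,000 each.

Jana: ₹412,000; Zubin: ₹78,000; Callum: ₹26,000; Oren: ₹26,000; Miko: ₹26,000; Rashid: ₹26,000; Svea: ₹26,000; Tavita: ₹26,000; Hector: ₹78,000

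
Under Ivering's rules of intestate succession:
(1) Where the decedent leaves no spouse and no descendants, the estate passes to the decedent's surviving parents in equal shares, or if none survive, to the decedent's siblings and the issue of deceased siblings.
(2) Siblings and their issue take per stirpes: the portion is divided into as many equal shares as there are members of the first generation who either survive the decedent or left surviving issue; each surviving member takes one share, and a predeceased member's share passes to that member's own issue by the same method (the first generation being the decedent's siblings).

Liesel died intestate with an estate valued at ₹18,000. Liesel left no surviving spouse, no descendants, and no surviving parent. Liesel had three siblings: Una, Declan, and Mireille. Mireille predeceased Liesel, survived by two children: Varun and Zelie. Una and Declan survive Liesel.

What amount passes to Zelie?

Zelie receives ₹3,000.

The entire ₹18,000 passes to the siblings and their issue.
That amount (₹18,000) is divided into 3 shares of ₹6,000: Una and Declan each take ₹6,000; Mireille's ₹6,000 share passes to Mireille's issue.
Mireille's share (₹6,000) is divided into 2 shares of ₹3,000: Varun and Zelie each take ₹3,000.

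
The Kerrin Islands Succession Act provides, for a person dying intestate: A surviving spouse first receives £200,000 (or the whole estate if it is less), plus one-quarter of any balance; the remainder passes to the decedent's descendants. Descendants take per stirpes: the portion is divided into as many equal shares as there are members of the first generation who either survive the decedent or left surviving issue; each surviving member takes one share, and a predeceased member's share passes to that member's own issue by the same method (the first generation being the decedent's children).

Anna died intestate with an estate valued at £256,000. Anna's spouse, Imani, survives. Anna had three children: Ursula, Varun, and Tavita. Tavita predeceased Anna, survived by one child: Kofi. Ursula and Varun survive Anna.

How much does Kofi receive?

Kofi receives £14,000.

Imani first takes £200,000, leaving a balance of £56,000. Imani then takes one-quarter of the balance (£14,000), for a total of £214,000. The remaining £42,000 passes to the descendants.
The descendants' portion (£42,000) is divided into 3 shares of £14,000: Ursula and Varun each take £14,000; Tavita's £14,000 share passes to Tavita's issue.
Tavita's share (£14,000) passes entirely to Kofi.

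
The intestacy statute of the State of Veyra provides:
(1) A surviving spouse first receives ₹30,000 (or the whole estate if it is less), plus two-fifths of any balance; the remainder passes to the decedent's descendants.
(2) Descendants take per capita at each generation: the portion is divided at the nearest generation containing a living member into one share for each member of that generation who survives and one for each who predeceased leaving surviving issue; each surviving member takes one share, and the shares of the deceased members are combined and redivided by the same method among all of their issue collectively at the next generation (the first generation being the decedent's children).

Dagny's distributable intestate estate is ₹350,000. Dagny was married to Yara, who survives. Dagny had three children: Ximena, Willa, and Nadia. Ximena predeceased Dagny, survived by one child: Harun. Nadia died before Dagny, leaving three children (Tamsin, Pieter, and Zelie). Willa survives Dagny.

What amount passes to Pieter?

Yara first takes ₹30,000, leaving a balance of ₹320,000. Yara then takes two-fifths of the balance (₹128,000), for a total of ₹158,000. The remaining ₹192,000 passes to the descendants.
The descendants' portion (₹192,000) is divided at the children's generation into 3 shares of ₹64,000. Willa takes ₹64,000. The 2 shares of the deceased (Ximena and Nadia) are combined into a pool of ₹128,000.
That pool (₹128,000) is divided at the grandchildren's generation equally among Harun, Tamsin, Pieter, and Zelie: ₹32,000 each.

Pieter receives ₹32,000.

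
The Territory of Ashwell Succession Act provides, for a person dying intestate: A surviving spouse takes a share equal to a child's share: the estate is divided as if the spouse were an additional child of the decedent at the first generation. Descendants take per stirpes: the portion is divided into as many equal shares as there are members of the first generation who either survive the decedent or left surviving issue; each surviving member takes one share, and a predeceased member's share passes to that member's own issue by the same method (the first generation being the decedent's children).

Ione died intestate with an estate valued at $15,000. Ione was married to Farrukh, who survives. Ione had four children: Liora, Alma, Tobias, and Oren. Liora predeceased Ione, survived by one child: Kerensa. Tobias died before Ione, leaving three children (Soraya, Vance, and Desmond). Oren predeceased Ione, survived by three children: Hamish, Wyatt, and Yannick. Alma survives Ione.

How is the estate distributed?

Farrukh: $3,000; Kerensa: $3,000; Alma: $3,000; Soraya: $1,000; Vance: $1,000; Desmond: $1,000; Hamish: $1,000; Wyatt: $1,000; Yannick: $1,000

The spouse counts as an additional share at the children's level, so there are 5 primary shares of $3,000. Farrukh takes one such share ($3,000).
The children's combined portion ($12,000) is divided into 4 shares of $3,000: Alma takes $3,000; Liora's $3,000 share passes to Liora's issue; Tobias's $3,000 share passes to Tobias's issue; Oren's $3,000 share passes to Oren's issue.
Liora's share ($3,000) passes entirely to Kerensa.
Tobias's share ($3,000) is divided into 3 shares of $1,000: Soraya, Vance, and Desmond each take $1,000.
Oren's share ($3,000) is divided into 3 shares of $1,000: Hamish, Wyatt, and Yannick each take $1,000.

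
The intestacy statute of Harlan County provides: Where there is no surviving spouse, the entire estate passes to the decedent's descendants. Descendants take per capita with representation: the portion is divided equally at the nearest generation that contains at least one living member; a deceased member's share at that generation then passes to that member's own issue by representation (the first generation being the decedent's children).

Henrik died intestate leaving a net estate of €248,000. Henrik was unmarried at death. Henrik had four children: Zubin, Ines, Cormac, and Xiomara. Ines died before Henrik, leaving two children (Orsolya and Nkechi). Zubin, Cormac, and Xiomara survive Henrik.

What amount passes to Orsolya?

The entire €248,000 passes to the descendants.
That amount (€248,000) is divided into 4 shares of €62,000: Zubin, Cormac, and Xiomara each take €62,000; Ines's €62,000 share passes to Ines's issue.
Ines's share (€62,000) is divided into 2 shares of €31,000: Orsolya and Nkechi each take €31,000.

Orsolya receives €31,000.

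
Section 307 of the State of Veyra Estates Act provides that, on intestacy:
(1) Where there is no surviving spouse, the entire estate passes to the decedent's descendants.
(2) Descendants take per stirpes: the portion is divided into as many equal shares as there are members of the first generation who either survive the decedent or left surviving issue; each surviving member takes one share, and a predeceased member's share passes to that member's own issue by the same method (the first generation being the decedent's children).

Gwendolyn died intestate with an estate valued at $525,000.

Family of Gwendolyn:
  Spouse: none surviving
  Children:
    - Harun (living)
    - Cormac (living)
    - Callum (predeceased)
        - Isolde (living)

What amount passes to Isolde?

The entire $525,000 passes to the descendants.
That amount ($525,000) is divided into 3 shares of $175,000: Harun and Cormac each take $175,000; Callum's $175,000 share passes to Callum's issue.
Callum's share ($175,000) passes entirely to Isolde.

Isolde receives $175,000.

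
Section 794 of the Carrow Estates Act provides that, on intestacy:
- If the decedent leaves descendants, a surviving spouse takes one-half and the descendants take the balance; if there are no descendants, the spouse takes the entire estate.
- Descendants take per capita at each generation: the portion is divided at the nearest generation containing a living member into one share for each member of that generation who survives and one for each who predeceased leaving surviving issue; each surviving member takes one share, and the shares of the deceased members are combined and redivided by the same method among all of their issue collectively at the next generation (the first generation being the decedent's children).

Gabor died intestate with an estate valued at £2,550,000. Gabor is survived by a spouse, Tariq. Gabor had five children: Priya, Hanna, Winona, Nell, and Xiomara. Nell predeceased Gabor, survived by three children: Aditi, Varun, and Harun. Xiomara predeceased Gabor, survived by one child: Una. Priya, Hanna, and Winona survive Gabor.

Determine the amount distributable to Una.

Una receives £127,500.

Tariq takes one-half of £2,550,000 = £1,275,000. The remaining £1,275,000 passes to the descendants.
The descendants' portion (£1,275,000) is divided at the children's generation into 5 shares of £255,000. Priya, Hanna, and Winona each take £255,000. The 2 shares of the deceased (Nell and Xiomara) are combined into a pool of £510,000.
That pool (£510,000) is divided at the grandchildren's generation equally among Aditi, Varun, Harun, and Una: £127,500 each.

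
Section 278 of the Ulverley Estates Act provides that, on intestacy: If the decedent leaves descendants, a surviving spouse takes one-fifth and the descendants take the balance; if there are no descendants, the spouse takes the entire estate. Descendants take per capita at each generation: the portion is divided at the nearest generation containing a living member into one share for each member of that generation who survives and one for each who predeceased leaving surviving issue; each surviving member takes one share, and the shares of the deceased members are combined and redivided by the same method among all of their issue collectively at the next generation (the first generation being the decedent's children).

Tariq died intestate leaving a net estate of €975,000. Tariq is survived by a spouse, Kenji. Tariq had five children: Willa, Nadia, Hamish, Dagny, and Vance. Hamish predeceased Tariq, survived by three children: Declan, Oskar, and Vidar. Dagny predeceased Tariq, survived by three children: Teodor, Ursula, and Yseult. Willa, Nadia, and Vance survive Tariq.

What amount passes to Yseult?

Yseult receives €52,000.

Kenji takes one-fifth of €975,000 = €195,000. The remaining €780,000 passes to the descendants.
The descendants' portion (€780,000) is divided at the children's generation into 5 shares of €156,000. Willa, Nadia, and Vance each take €156,000. The 2 shares of the deceased (Hamish and Dagny) are combined into a pool of €312,000.
That pool (€312,000) is divided at the grandchildren's generation equally among Declan, Oskar, Vidar, Teodor, Ursula, and Yseult: €52,000 each.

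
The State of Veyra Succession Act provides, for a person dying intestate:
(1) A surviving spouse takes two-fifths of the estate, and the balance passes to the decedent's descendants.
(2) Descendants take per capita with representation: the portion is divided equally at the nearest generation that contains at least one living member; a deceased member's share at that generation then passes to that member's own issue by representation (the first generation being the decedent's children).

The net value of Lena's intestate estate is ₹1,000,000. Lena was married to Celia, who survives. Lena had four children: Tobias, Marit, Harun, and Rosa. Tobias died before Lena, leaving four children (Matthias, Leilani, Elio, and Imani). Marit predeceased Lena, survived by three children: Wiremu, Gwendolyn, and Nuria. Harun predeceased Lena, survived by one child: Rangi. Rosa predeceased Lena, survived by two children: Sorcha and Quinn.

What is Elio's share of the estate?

Elio receives ₹60,000.

Celia takes two-fifths of ₹1,000,000 = ₹400,000. The remaining ₹600,000 passes to the descendants.
No child survives, so the initial division is made at the grandchildren's generation.
The descendants' portion (₹600,000) is divided into 10 shares of ₹60,000: Matthias, Leilani, Elio, Imani, Wiremu, Gwendolyn, Nuria, Rangi, Sorcha, and Quinn each take ₹60,000.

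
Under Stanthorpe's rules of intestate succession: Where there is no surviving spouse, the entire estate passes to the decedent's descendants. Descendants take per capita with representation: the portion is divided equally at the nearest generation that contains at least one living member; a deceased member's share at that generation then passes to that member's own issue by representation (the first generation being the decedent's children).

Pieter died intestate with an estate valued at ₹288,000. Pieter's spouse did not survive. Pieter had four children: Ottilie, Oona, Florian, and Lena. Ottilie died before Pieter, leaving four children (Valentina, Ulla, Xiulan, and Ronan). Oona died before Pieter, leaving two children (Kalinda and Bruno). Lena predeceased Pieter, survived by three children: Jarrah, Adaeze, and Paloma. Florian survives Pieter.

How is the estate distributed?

Valentina: ₹18,000; Ulla: ₹18,000; Xiulan: ₹18,000; Ronan: ₹18,000; Kalinda: ₹36,000; Bruno: ₹36,000; Florian: ₹72,000; Jarrah: ₹24,000; Adaeze: ₹24,000; Paloma: ₹24,000

The entire ₹288,000 passes to the descendants.
That amount (₹288,000) is divided into 4 shares of ₹72,000: Florian takes ₹72,000; Ottilie's ₹72,000 share passes to Ottilie's issue; Oona's ₹72,000 share passes to Oona's issue; Lena's ₹72,000 share passes to Lena's issue.
Ottilie's share (₹72,000) is divided into 4 shares of ₹18,000: Valentina, Ulla, Xiulan, and Ronan each take ₹18,000.
Oona's share (₹72,000) is divided into 2 shares of ₹36,000: Kalinda and Bruno each take ₹36,000.
Lena's share (₹72,000) is divided into 3 shares of ₹24,000: Jarrah, Adaeze, and Paloma each take ₹24,000.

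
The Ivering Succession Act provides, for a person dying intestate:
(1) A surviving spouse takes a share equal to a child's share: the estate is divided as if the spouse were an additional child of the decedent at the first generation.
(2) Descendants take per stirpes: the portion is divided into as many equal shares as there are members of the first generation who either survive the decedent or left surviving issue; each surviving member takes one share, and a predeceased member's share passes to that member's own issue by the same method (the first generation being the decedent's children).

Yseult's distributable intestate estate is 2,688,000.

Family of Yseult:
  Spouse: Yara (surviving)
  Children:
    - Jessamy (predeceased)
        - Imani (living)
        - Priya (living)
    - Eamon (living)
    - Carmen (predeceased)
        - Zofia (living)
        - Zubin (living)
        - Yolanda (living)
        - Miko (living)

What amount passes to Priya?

The spouse counts as an additional share at the children's level, so there are 4 primary shares of 672,000. Yara takes one such share (672,000).
The children's combined portion (2,016,000) is divided into 3 shares of 672,000: Eamon takes 672,000; Jessamy's 672,000 share passes to Jessamy's issue; Carmen's 672,000 share passes to Carmen's issue.
Jessamy's share (672,000) is divided into 2 shares of 336,000: Imani and Priya each take 336,000.
Carmen's share (672,000) is divided into 4 shares of 168,000: Zofia, Zubin, Yolanda, and Miko each take 168,000.

Priya receives 336,000.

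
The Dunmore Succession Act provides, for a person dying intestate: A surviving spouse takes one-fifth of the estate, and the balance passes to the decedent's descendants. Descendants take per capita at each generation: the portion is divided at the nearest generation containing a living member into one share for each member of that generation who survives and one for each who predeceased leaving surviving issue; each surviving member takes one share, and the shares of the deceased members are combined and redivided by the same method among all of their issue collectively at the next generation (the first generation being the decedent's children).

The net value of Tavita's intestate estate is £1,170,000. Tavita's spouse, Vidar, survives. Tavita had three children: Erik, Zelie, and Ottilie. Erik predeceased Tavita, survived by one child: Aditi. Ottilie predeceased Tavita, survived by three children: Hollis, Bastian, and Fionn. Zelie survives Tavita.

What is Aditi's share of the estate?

Vidar takes one-fifth of £1,170,000 = £234,000. The remaining £936,000 passes to the descendants.
The descendants' portion (£936,000) is divided at the children's generation into 3 shares of £312,000. Zelie takes £312,000. The 2 shares of the deceased (Erik and Ottilie) are combined into a pool of £624,000.
That pool (£624,000) is divided at the grandchildren's generation equally among Aditi, Hollis, Bastian, and Fionn: £156,000 each.

Aditi receives £156,000.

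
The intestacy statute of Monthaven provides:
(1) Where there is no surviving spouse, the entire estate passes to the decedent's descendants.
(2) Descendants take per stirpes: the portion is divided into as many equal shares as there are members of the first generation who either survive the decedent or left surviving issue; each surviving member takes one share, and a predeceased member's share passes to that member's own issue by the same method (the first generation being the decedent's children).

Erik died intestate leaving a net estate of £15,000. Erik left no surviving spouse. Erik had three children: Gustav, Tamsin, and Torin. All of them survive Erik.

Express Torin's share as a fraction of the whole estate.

The entire £15,000 passes to the descendants.
That amount (£15,000) is divided into 3 shares of £5,000: Gustav, Tamsin, and Torin each take £5,000.

Torin receives 1/3 of the estate.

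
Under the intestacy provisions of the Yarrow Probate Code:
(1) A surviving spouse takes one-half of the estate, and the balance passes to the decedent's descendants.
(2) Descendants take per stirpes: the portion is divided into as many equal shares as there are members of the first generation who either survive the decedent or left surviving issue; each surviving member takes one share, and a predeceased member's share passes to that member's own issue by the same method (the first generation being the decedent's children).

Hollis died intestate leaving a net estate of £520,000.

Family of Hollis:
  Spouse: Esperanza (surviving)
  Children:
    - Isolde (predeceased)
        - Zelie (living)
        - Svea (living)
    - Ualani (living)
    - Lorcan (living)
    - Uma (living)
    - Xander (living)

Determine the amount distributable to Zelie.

Zelie receives £26,000.

Esperanza takes one-half of £520,000 = £260,000. The remaining £260,000 passes to the descendants.
The descendants' portion (£260,000) is divided into 5 shares of £52,000: Ualani, Lorcan, Uma, and Xander each take £52,000; Isolde's £52,000 share passes to Isolde's issue.
Isolde's share (£52,000) is divided into 2 shares of £26,000: Zelie and Svea each take £26,000.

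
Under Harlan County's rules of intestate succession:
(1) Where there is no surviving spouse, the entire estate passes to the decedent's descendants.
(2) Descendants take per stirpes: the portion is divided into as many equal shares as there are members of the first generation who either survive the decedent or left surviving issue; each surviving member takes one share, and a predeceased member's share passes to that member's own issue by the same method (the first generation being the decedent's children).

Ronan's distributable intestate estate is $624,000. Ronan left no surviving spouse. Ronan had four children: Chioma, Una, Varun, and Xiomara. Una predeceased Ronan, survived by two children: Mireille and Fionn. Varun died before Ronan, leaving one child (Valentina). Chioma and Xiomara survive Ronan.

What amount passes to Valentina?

The entire $624,000 passes to the descendants.
That amount ($624,000) is divided into 4 shares of $156,000: Chioma and Xiomara each take $156,000; Una's $156,000 share passes to Una's issue; Varun's $156,000 share passes to Varun's issue.
Una's share ($156,000) is divided into 2 shares of $78,000: Mireille and Fionn each take $78,000.
Varun's share ($156,000) passes entirely to Valentina.

Valentina receives $156,000.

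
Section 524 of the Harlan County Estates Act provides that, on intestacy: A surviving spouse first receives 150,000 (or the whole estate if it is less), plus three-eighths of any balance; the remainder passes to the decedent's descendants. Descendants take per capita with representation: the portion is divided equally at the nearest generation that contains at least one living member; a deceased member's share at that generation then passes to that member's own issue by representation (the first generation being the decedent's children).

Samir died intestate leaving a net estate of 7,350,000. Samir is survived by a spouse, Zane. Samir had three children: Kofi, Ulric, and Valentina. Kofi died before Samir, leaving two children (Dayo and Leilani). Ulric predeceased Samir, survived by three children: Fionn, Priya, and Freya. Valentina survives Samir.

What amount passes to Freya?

Freya receives 500,000.

Zane first takes 150,000, leaving a balance of 7,200,000. Zane then takes three-eighths of the balance (2,700,000), for a total of 2,850,000. The remaining 4,500,000 passes to the descendants.
The descendants' portion (4,500,000) is divided into 3 shares of 1,500,000: Valentina takes 1,500,000; Kofi's 1,500,000 share passes to Kofi's issue; Ulric's 1,500,000 share passes to Ulric's issue.
Kofi's share (1,500,000) is divided into 2 shares of 750,000: Dayo and Leilani each take 750,000.
Ulric's share (1,500,000) is divided into 3 shares of 500,000: Fionn, Priya, and Freya each take 500,000.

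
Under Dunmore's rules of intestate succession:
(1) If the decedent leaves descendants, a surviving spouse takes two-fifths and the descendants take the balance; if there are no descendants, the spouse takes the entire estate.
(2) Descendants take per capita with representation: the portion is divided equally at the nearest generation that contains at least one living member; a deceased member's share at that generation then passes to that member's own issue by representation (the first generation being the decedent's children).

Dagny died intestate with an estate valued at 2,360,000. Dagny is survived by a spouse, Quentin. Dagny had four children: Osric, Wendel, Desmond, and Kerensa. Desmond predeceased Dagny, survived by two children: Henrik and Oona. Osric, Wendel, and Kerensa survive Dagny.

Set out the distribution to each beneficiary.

Quentin: 944,000; Osric: 354,000; Wendel: 354,000; Henrik: 177,000; Oona: 177,000; Kerensa: 354,000

Quentin takes two-fifths of 2,360,000 = 944,000. The remaining 1,416,000 passes to the descendants.
The descendants' portion (1,416,000) is divided into 4 shares of 354,000: Osric, Wendel, and Kerensa each take 354,000; Desmond's 354,000 share passes to Desmond's issue.
Desmond's share (354,000) is divided into 2 shares of 177,000: Henrik and Oona each take 177,000.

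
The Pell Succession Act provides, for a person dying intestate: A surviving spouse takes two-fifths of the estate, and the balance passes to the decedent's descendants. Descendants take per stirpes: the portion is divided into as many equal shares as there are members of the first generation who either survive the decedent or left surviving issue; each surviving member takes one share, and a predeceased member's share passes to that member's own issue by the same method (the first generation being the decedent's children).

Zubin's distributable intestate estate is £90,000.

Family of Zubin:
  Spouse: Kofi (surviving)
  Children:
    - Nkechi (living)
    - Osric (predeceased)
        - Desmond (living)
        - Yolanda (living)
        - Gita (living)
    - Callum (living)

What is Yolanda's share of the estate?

Yolanda receives £6,000.

Kofi takes two-fifths of £90,000 = £36,000. The remaining £54,000 passes to the descendants.
The descendants' portion (£54,000) is divided into 3 shares of £18,000: Nkechi and Callum each take £18,000; Osric's £18,000 share passes to Osric's issue.
Osric's share (£18,000) is divided into 3 shares of £6,000: Desmond, Yolanda, and Gita each take £6,000.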